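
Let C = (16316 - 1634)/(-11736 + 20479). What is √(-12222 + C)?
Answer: 2*I*√233530478538/8743 ≈ 110.55*I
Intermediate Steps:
C = 14682/8743 ≈ 1.6793
√(-12222 + C) = √(-12222 + 14682/8743) = √(-106842264/8743) = 2*I*√233530478538/8743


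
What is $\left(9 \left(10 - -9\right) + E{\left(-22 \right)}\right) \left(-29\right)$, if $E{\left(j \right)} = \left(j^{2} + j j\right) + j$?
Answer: $-32393$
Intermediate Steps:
$E{\left(j \right)} = j + 2 j^{2}$ ($E{\left(j \right)} = \left(j^{2} + j^{2}\right) + j = 2 j^{2} + j = j + 2 j^{2}$)
$\left(9 \left(10 - -9\right) + E{\left(-22 \right)}\right) \left(-29\right) = \left(9 \left(10 - -9\right) - 22 \left(1 + 2 \left(-22\right)\right)\right) \left(-29\right) = \left(9 \left(10 + 9\right) - 22 \left(1 - 44\right)\right) \left(-29\right) = \left(9 \cdot 19 - -946\right) \left(-29\right) = \left(171 + 946\right) \left(-29\right) = 1117 \left(-29\right) = -32393$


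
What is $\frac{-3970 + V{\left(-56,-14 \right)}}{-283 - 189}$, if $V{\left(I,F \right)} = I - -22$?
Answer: $\frac{1001}{118} \approx 8.483$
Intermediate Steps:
$V{\left(I,F \right)} = 22 + I$ ($V{\left(I,F \right)} = I + 22 = 22 + I$)
$\frac{-3970 + V{\left(-56,-14 \right)}}{-283 - 189} = \frac{-3970 + \left(22 - 56\right)}{-283 - 189} = \frac{-3970 - 34}{-472} = \left(-4004\right) \left(- \frac{1}{472}\right) = \frac{1001}{118}$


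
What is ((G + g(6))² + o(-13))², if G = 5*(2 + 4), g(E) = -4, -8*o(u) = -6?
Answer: 7327849/16 ≈ 4.5799e+5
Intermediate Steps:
o(u) = ¾ (o(u) = -⅛*(-6) = ¾)
G = 30 (G = 5*6 = 30)
((G + g(6))² + o(-13))² = ((30 - 4)² + ¾)² = (26² + ¾)² = (676 + ¾)² = (2707/4)² = 7327849/16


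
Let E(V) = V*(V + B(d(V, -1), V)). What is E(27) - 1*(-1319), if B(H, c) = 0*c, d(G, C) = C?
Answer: 2048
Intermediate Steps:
B(H, c) = 0
E(V) = V**2 (E(V) = V*(V + 0) = V*V = V**2)
E(27) - 1*(-1319) = 27**2 - 1*(-1319) = 729 + 1319 = 2048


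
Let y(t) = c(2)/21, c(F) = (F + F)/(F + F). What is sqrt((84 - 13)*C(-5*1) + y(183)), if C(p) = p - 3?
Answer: I*sqrt(250467)/21 ≈ 23.832*I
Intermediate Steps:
c(F) = 1 (c(F) = (2*F)/((2*F)) = (2*F)*(1/(2*F)) = 1)
y(t) = 1/21
C(p) = -3 + p
sqrt((84 - 13)*C(-5*1) + y(183)) = sqrt((84 - 13)*(-3 - 5*1) + 1/21) = sqrt(71*(-3 - 5) + 1/21) = sqrt(71*(-8) + 1/21) = sqrt(-568 + 1/21) = sqrt(-11927/21) = I*sqrt(250467)/21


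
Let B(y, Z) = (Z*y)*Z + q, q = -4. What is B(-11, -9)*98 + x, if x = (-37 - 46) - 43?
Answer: -87836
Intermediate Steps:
B(y, Z) = -4 + y*Z² (B(y, Z) = (Z*y)*Z - 4 = y*Z² - 4 = -4 + y*Z²)
x = -126 (x = -83 - 43 = -126)
B(-11, -9)*98 + x = (-4 - 11*(-9)²)*98 - 126 = (-4 - 11*81)*98 - 126 = (-4 - 891)*98 - 126 = -895*98 - 126 = -87710 - 126 = -87836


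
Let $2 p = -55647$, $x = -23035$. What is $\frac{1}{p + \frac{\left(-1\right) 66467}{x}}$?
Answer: $- \frac{46070}{1281695711} \approx -3.5945 \cdot 10^{-5}$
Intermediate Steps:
$p = - \frac{55647}{2}$ ($p = \frac{1}{2} \left(-55647\right) = - \frac{55647}{2} \approx -27824.0$)
$\frac{1}{p + \frac{\left(-1\right) 66467}{x}} = \frac{1}{- \frac{55647}{2} + \frac{\left(-1\right) 66467}{-23035}} = \frac{1}{- \frac{55647}{2} - - \frac{66467}{23035}} = \frac{1}{- \frac{55647}{2} + \frac{66467}{23035}} = \frac{1}{- \frac{1281695711}{46070}} = - \frac{46070}{1281695711}$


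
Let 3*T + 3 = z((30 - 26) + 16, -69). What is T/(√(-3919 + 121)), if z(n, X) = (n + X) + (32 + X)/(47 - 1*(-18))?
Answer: 1139*I*√422/82290 ≈ 0.28434*I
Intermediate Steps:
z(n, X) = 32/65 + n + 66*X/65 (z(n, X) = (X + n) + (32 + X)/(47 + 18) = (X + n) + (32 + X)/65 = (X + n) + (32 + X)*(1/65) = (X + n) + (32/65 + X/65) = 32/65 + n + 66*X/65)
T = -1139/65 (T = -1 + (32/65 + ((30 - 26) + 16) + (66/65)*(-69))/3 = -1 + (32/65 + (4 + 16) - 4554/65)/3 = -1 + (32/65 + 20 - 4554/65)/3 = -1 + (⅓)*(-3222/65) = -1 - 1074/65 = -1139/65 ≈ -17.523)
T/(√(-3919 + 121)) = -1139/(65*√(-3919 + 121)) = -1139*(-I*√422/1266)/65 = -(-1139)*I*√422/82290 = 1139*I*√422/82290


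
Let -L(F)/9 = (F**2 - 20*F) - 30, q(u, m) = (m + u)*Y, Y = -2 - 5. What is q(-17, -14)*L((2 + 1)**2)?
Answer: 251937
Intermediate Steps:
Y = -7
q(u, m) = -7*m - 7*u (q(u, m) = (m + u)*(-7) = -7*m - 7*u)
L(F) = 270 - 9*F**2 + 180*F (L(F) = -9*((F**2 - 20*F) - 30) = -9*(-30 + F**2 - 20*F) = 270 - 9*F**2 + 180*F)
q(-17, -14)*L((2 + 1)**2) = (-7*(-14) - 7*(-17))*(270 - 9*(2 + 1)**4 + 180*(2 + 1)**2) = (98 + 119)*(270 - 9*(3**2)**2 + 180*3**2) = 217*(270 - 9*9**2 + 180*9) = 217*(270 - 9*81 + 1620) = 217*(270 - 729 + 1620) = 217*1161 = 251937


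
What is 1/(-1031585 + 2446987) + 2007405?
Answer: 2841285051811/1415402 ≈ 2.0074e+6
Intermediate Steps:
1/(-1031585 + 2446987) + 2007405 = 1/1415402 + 2007405 = 2841285051811/1415402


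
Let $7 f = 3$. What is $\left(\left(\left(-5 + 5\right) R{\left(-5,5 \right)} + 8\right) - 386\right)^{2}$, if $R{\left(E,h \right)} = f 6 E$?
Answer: $142884$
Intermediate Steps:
$f = \frac{3}{7}$ ($f = \frac{1}{7} \cdot 3 = \frac{3}{7} \approx 0.42857$)
$R{\left(E,h \right)} = \frac{18 E}{7}$ ($R{\left(E,h \right)} = \frac{3}{7} \cdot 6 E = \frac{18 E}{7}$)
$\left(\left(\left(-5 + 5\right) R{\left(-5,5 \right)} + 8\right) - 386\right)^{2} = \left(\left(\left(-5 + 5\right) \frac{18}{7} \left(-5\right) + 8\right) - 386\right)^{2} = \left(\left(0 \left(- \frac{90}{7}\right) + 8\right) - 386\right)^{2} = \left(\left(0 + 8\right) - 386\right)^{2} = \left(8 - 386\right)^{2} = \left(-378\right)^{2} = 142884$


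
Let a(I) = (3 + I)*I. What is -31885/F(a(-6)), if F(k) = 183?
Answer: -31885/183 ≈ -174.23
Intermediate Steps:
a(I) = I*(3 + I)
-31885/F(a(-6)) = -31885/183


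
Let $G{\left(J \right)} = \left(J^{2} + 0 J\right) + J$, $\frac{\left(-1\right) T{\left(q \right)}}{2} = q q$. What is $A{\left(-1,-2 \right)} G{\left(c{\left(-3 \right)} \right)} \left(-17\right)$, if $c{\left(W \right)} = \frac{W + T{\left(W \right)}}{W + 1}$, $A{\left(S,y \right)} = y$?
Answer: $\frac{8211}{2} \approx 4105.5$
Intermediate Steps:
$T{\left(q \right)} = - 2 q^{2}$ ($T{\left(q \right)} = - 2 q q = - 2 q^{2}$)
$c{\left(W \right)} = \frac{W - 2 W^{2}}{1 + W}$ ($c{\left(W \right)} = \frac{W - 2 W^{2}}{W + 1} = \frac{W - 2 W^{2}}{1 + W}$)
$G{\left(J \right)} = J + J^{2}$ ($G{\left(J \right)} = \left(J^{2} + 0\right) + J = J^{2} + J = J + J^{2}$)
$A{\left(-1,-2 \right)} G{\left(c{\left(-3 \right)} \right)} \left(-17\right) = - 2 - \frac{3 \left(1 - -6\right)}{1 - 3} \left(1 - \frac{3 \left(1 - -6\right)}{1 - 3}\right) \left(-17\right) = - 2 - \frac{3 \left(1 + 6\right)}{-2} \left(1 - \frac{3 \left(1 + 6\right)}{-2}\right) \left(-17\right) = - 2 \left(-3\right) \left(- \frac{1}{2}\right) 7 \left(1 - \left(- \frac{3}{2}\right) 7\right) \left(-17\right) = - 2 \frac{21 \left(1 + \frac{21}{2}\right)}{2} \left(-17\right) = - 2 \cdot \frac{21}{2} \cdot \frac{23}{2} \left(-17\right) = \left(-2\right) \frac{483}{4} \left(-17\right) = \left(- \frac{483}{2}\right) \left(-17\right) = \frac{8211}{2}$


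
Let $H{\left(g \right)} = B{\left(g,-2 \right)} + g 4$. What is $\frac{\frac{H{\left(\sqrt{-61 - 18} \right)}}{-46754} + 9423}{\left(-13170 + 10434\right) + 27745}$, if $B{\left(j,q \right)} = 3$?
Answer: $\frac{440562939}{1169270786} - \frac{2 i \sqrt{79}}{584635393} \approx 0.37678 - 3.0406 \cdot 10^{-8} i$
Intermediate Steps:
$H{\left(g \right)} = 3 + 4 g$ ($H{\left(g \right)} = 3 + g 4 = 3 + 4 g$)
$\frac{\frac{H{\left(\sqrt{-61 - 18} \right)}}{-46754} + 9423}{\left(-13170 + 10434\right) + 27745} = \frac{\frac{3 + 4 \sqrt{-61 - 18}}{-46754} + 9423}{\left(-13170 + 10434\right) + 27745} = \frac{\left(3 + 4 \sqrt{-79}\right) \left(- \frac{1}{46754}\right) + 9423}{-2736 + 27745} = \frac{\left(3 + 4 i \sqrt{79}\right) \left(- \frac{1}{46754}\right) + 9423}{25009} = \left(\left(3 + 4 i \sqrt{79}\right) \left(- \frac{1}{46754}\right) + 9423\right) \frac{1}{25009} = \left(\left(- \frac{3}{46754} - \frac{2 i \sqrt{79}}{23377}\right) + 9423\right) \frac{1}{25009} = \left(\frac{440562939}{46754} - \frac{2 i \sqrt{79}}{23377}\right) \frac{1}{25009} = \frac{440562939}{1169270786} - \frac{2 i \sqrt{79}}{584635393}$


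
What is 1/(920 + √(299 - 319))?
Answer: 46/42321 - I*√5/423210 ≈ 0.0010869 - 5.2836e-6*I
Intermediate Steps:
1/(920 + √(299 - 319)) = 1/(920 + √(-20)) = 1/(920 + 2*I*√5)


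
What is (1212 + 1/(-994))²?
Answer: 1451367144529/988036 ≈ 1.4689e+6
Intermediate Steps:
(1212 + 1/(-994))² = (1212 - 1/994)² = (1204727/994)² = 1451367144529/988036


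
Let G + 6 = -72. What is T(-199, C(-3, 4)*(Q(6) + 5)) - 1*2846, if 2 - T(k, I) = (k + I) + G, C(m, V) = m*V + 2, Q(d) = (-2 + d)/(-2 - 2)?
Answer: -2527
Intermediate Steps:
G = -78 (G = -6 - 72 = -78)
Q(d) = 1/2 - d/4 (Q(d) = (-2 + d)/(-4) = (-2 + d)*(-1/4) = 1/2 - d/4)
C(m, V) = 2 + V*m (C(m, V) = V*m + 2 = 2 + V*m)
T(k, I) = 80 - I - k (T(k, I) = 2 - ((k + I) - 78) = 2 - ((I + k) - 78) = 2 - (-78 + I + k) = 2 + (78 - I - k) = 80 - I - k)
T(-199, C(-3, 4)*(Q(6) + 5)) - 1*2846 = (80 - (2 + 4*(-3))*((1/2 - 1/4*6) + 5) - 1*(-199)) - 1*2846 = (80 - (2 - 12)*((1/2 - 3/2) + 5) + 199) - 2846 = (80 - (-10)*(-1 + 5) + 199) - 2846 = (80 - (-10)*4 + 199) - 2846 = (80 - 1*(-40) + 199) - 2846 = (80 + 40 + 199) - 2846 = 319 - 2846 = -2527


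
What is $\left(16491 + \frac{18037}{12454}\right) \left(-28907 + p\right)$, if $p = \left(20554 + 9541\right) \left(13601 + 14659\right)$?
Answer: $\frac{174681026842487143}{12454} \approx 1.4026 \cdot 10^{13}$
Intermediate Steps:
$p = 850484700$ ($p = 30095 \cdot 28260 = 850484700$)
$\left(16491 + \frac{18037}{12454}\right) \left(-28907 + p\right) = \left(16491 + \frac{18037}{12454}\right) \left(-28907 + 850484700\right) = \left(16491 + 18037 \cdot \frac{1}{12454}\right) 850455793 = \left(16491 + \frac{18037}{12454}\right) 850455793 = \frac{205396951}{12454} \cdot 850455793 = \frac{174681026842487143}{12454}$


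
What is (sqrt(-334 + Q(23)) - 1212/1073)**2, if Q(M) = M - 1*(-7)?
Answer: -348535072/1151329 - 9696*I*sqrt(19)/1073 ≈ -302.72 - 39.389*I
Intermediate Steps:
Q(M) = 7 + M (Q(M) = M + 7 = 7 + M)
(sqrt(-334 + Q(23)) - 1212/1073)**2 = (sqrt(-334 + (7 + 23)) - 1212/1073)**2 = (sqrt(-334 + 30) - 1212*1/1073)**2 = (sqrt(-304) - 1212/1073)**2 = (4*I*sqrt(19) - 1212/1073)**2 = (-1212/1073 + 4*I*sqrt(19))**2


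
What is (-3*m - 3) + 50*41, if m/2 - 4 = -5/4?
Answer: 4061/2 ≈ 2030.5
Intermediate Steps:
m = 11/2 (m = 8 + 2*(-5/4) = 8 - 5/2 = 11/2 ≈ 5.5000)
(-3*m - 3) + 50*41 = (-3*11/2 - 3) + 50*41 = (-33/2 - 3) + 2050 = -39/2 + 2050 = 4061/2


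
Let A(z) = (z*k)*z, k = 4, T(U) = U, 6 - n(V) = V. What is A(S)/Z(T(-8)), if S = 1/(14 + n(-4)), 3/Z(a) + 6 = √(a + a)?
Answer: -1/72 + I/108 ≈ -0.013889 + 0.0092593*I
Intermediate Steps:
n(V) = 6 - V
Z(a) = 3/(-6 + √2*√a) (Z(a) = 3/(-6 + √(a + a)) = 3/(-6 + √(2*a)) = 3/(-6 + √2*√a))
S = 1/24 (S = 1/(14 + (6 - 1*(-4))) = 1/(14 + (6 + 4)) = 1/(14 + 10) = 1/24 ≈ 0.041667)
A(z) = 4*z² (A(z) = (z*4)*z = (4*z)*z = 4*z²)
A(S)/Z(T(-8)) = (4*(1/24)²)/((3/(-6 + √2*√(-8)))) = (4*(1/576))/((3/(-6 + √2*(2*I*√2)))) = 1/(144*((3/(-6 + 4*I)))) = 1/(144*((3*((-6 - 4*I)/52)))) = 1/(144*((3*(-6 - 4*I)/52))) = (-2 + 4*I/3)/144 = -1/72 + I/108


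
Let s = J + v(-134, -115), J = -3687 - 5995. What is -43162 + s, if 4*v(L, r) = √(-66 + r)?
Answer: -52844 + I*√181/4 ≈ -52844.0 + 3.3634*I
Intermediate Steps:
v(L, r) = √(-66 + r)/4
J = -9682
s = -9682 + I*√181/4 (s = -9682 + √(-66 - 115)/4 = -9682 + √(-181)/4 = -9682 + (I*√181)/4 = -9682 + I*√181/4 ≈ -9682.0 + 3.3634*I)
-43162 + s = -43162 + (-9682 + I*√181/4) = -52844 + I*√181/4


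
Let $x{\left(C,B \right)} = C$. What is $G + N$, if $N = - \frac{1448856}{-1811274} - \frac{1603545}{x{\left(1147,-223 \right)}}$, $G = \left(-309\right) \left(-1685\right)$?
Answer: $\frac{179799170888562}{346255213} \approx 5.1927 \cdot 10^{5}$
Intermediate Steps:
$G = 520665$
$N = - \frac{483799588083}{346255213}$ ($N = - \frac{1448856}{-1811274} - \frac{1603545}{1147} = \left(-1448856\right) \left(- \frac{1}{1811274}\right) - \frac{1603545}{1147} = \frac{241476}{301879} - \frac{1603545}{1147} = - \frac{483799588083}{346255213} \approx -1397.2$)
$G + N = 520665 - \frac{483799588083}{346255213} = \frac{179799170888562}{346255213}$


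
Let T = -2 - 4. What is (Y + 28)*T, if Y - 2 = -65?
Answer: 210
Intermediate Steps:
Y = -63 (Y = 2 - 65 = -63)
T = -6
(Y + 28)*T = (-63 + 28)*(-6) = -35*(-6) = 210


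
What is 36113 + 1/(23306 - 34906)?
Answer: 418910799/11600 ≈ 36113.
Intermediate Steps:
36113 + 1/(23306 - 34906) = 36113 + 1/(-11600) = 36113 - 1/11600 = 418910799/11600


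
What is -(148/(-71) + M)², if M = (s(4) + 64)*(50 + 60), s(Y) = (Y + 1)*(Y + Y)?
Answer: -659493416464/5041 ≈ -1.3083e+8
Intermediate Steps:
s(Y) = 2*Y*(1 + Y) (s(Y) = (1 + Y)*(2*Y) = 2*Y*(1 + Y))
M = 11440 (M = (2*4*(1 + 4) + 64)*(50 + 60) = (2*4*5 + 64)*110 = (40 + 64)*110 = 104*110 = 11440)
-(148/(-71) + M)² = -(148/(-71) + 11440)² = -(148*(-1/71) + 11440)² = -(-148/71 + 11440)² = -(812092/71)² = -1*659493416464/5041 = -659493416464/5041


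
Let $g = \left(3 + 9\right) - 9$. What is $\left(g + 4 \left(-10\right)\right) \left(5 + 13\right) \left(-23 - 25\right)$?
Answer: $31968$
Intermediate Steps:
$g = 3$ ($g = 12 - 9 = 3$)
$\left(g + 4 \left(-10\right)\right) \left(5 + 13\right) \left(-23 - 25\right) = \left(3 + 4 \left(-10\right)\right) \left(5 + 13\right) \left(-23 - 25\right) = \left(3 - 40\right) 18 \left(-48\right) = \left(-37\right) \left(-864\right) = 31968$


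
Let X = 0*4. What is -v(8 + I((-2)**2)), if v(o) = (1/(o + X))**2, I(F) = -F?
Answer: -1/16 ≈ -0.062500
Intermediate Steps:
X = 0
v(o) = o**(-2) (v(o) = (1/(o + 0))**2 = (1/o)**2 = o**(-2))
-v(8 + I((-2)**2)) = -1/(8 - 1*(-2)**2)**2 = -1/(8 - 1*4)**2 = -1/(8 - 4)**2 = -1/4**2 = -1*1/16 = -1/16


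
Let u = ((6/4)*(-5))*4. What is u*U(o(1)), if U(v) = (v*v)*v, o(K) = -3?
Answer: 810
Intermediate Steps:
U(v) = v³ (U(v) = v²*v = v³)
u = -30 (u = ((6*(¼))*(-5))*4 = ((3/2)*(-5))*4 = -15/2*4 = -30)
u*U(o(1)) = -30*(-3)³ = -30*(-27) = 810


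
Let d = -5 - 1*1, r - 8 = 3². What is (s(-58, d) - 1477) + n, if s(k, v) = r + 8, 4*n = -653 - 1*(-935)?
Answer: -2763/2 ≈ -1381.5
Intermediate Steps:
r = 17 (r = 8 + 3² = 8 + 9 = 17)
d = -6 (d = -5 - 1 = -6)
n = 141/2 (n = (-653 - 1*(-935))/4 = (-653 + 935)/4 = (¼)*282 = 141/2 ≈ 70.500)
s(k, v) = 25 (s(k, v) = 17 + 8 = 25)
(s(-58, d) - 1477) + n = (25 - 1477) + 141/2 = -1452 + 141/2 = -2763/2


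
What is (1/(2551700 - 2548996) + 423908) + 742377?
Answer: 3153634641/2704 ≈ 1.1663e+6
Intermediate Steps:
(1/(2551700 - 2548996) + 423908) + 742377 = (1/2704 + 423908) + 742377 = 1146247233/2704 + 742377 = 3153634641/2704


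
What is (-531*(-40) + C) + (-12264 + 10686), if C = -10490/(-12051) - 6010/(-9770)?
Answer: 231514477855/11773827 ≈ 19664.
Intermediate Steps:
C = 17491381/11773827 (C = -10490*(-1/12051) - 6010*(-1/9770) = 10490/12051 + 601/977 = 17491381/11773827 ≈ 1.4856)
(-531*(-40) + C) + (-12264 + 10686) = (-531*(-40) + 17491381/11773827) + (-12264 + 10686) = (21240 + 17491381/11773827) - 1578 = 250093576861/11773827 - 1578 = 231514477855/11773827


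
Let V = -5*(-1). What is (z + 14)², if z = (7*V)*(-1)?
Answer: 441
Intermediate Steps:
V = 5
z = -35 (z = (7*5)*(-1) = 35*(-1) = -35)
(z + 14)² = (-35 + 14)² = (-21)² = 441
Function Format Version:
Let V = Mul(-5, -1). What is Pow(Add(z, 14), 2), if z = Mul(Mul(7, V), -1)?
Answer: 441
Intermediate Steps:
V = 5
z = -35 (z = Mul(Mul(7, 5), -1) = Mul(35, -1) = -35)
Pow(Add(z, 14), 2) = Pow(Add(-35, 14), 2) = Pow(-21, 2) = 441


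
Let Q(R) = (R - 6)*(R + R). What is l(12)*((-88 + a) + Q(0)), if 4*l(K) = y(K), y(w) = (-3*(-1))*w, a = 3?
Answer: -765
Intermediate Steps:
Q(R) = 2*R*(-6 + R) (Q(R) = (-6 + R)*(2*R) = 2*R*(-6 + R))
y(w) = 3*w
l(K) = 3*K/4 (l(K) = (3*K)/4 = 3*K/4)
l(12)*((-88 + a) + Q(0)) = ((¾)*12)*((-88 + 3) + 2*0*(-6 + 0)) = 9*(-85 + 2*0*(-6)) = 9*(-85 + 0) = 9*(-85) = -765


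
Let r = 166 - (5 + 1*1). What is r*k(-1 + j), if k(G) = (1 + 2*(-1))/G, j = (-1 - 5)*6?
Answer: 160/37 ≈ 4.3243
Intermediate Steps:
j = -36 (j = -6*6 = -36)
r = 160 (r = 166 - (5 + 1) = 166 - 1*6 = 166 - 6 = 160)
k(G) = -1/G (k(G) = (1 - 2)/G = -1/G)
r*k(-1 + j) = 160*(-1/(-1 - 36)) = 160*(-1/(-37)) = 160*(-1*(-1/37)) = 160*(1/37) = 160/37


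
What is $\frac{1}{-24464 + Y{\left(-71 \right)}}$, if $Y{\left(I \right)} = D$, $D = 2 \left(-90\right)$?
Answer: $- \frac{1}{24644} \approx -4.0578 \cdot 10^{-5}$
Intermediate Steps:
$D = -180$
$Y{\left(I \right)} = -180$
$\frac{1}{-24464 + Y{\left(-71 \right)}} = \frac{1}{-24464 - 180} = \frac{1}{-24644} = - \frac{1}{24644}$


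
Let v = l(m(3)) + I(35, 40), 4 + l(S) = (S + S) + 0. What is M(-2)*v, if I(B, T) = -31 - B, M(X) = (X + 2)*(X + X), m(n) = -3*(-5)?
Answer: 0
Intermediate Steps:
m(n) = 15
l(S) = -4 + 2*S (l(S) = -4 + ((S + S) + 0) = -4 + (2*S + 0) = -4 + 2*S)
M(X) = 2*X*(2 + X) (M(X) = (2 + X)*(2*X) = 2*X*(2 + X))
v = -40 (v = (-4 + 2*15) + (-31 - 1*35) = (-4 + 30) + (-31 - 35) = 26 - 66 = -40)
M(-2)*v = (2*(-2)*(2 - 2))*(-40) = (2*(-2)*0)*(-40) = 0*(-40) = 0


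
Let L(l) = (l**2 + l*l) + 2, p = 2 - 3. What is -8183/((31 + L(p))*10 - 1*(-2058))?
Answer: -1169/344 ≈ -3.3983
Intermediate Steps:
p = -1
L(l) = 2 + 2*l**2 (L(l) = (l**2 + l**2) + 2 = 2*l**2 + 2 = 2 + 2*l**2)
-8183/((31 + L(p))*10 - 1*(-2058)) = -8183/((31 + (2 + 2*(-1)**2))*10 - 1*(-2058)) = -8183/((31 + (2 + 2*1))*10 + 2058) = -8183/((31 + (2 + 2))*10 + 2058) = -8183/((31 + 4)*10 + 2058) = -8183/(35*10 + 2058) = -8183/(350 + 2058) = -8183/2408 = -8183*1/2408 = -1169/344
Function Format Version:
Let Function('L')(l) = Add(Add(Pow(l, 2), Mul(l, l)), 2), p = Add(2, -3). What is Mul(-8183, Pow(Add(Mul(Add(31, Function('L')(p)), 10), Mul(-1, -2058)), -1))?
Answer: Rational(-1169, 344) ≈ -3.3983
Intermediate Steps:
p = -1
Function('L')(l) = Add(2, Mul(2, Pow(l, 2))) (Function('L')(l) = Add(Add(Pow(l, 2), Pow(l, 2)), 2) = Add(Mul(2, Pow(l, 2)), 2) = Add(2, Mul(2, Pow(l, 2))))
Mul(-8183, Pow(Add(Mul(Add(31, Function('L')(p)), 10), Mul(-1, -2058)), -1)) = Mul(-8183, Pow(Add(Mul(Add(31, Add(2, Mul(2, Pow(-1, 2)))), 10), Mul(-1, -2058)), -1)) = Mul(-8183, Pow(Add(Mul(Add(31, Add(2, Mul(2, 1))), 10), 2058), -1)) = Mul(-8183, Pow(Add(Mul(Add(31, Add(2, 2)), 10), 2058), -1)) = Mul(-8183, Pow(Add(Mul(Add(31, 4), 10), 2058), -1)) = Mul(-8183, Pow(Add(Mul(35, 10), 2058), -1)) = Mul(-8183, Pow(Add(350, 2058), -1)) = Mul(-8183, Pow(2408, -1)) = Mul(-8183, Rational(1, 2408)) = Rational(-1169, 344)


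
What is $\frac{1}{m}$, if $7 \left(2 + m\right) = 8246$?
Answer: $\frac{1}{1176} \approx 0.00085034$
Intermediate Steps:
$m = 1176$ ($m = -2 + \frac{1}{7} \cdot 8246 = -2 + 1178 = 1176$)
$\frac{1}{m} = \frac{1}{1176}$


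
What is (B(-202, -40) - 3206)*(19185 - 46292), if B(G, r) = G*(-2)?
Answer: 75953814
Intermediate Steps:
B(G, r) = -2*G
(B(-202, -40) - 3206)*(19185 - 46292) = (-2*(-202) - 3206)*(19185 - 46292) = (404 - 3206)*(-27107) = -2802*(-27107) = 75953814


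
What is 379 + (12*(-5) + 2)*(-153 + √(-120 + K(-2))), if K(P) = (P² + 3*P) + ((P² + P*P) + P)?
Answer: 9253 - 116*I*√29 ≈ 9253.0 - 624.68*I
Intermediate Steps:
K(P) = 3*P² + 4*P (K(P) = (P² + 3*P) + ((P² + P²) + P) = (P² + 3*P) + (2*P² + P) = (P² + 3*P) + (P + 2*P²) = 3*P² + 4*P)
379 + (12*(-5) + 2)*(-153 + √(-120 + K(-2))) = 379 + (12*(-5) + 2)*(-153 + √(-120 - 2*(4 + 3*(-2)))) = 379 + (-60 + 2)*(-153 + √(-120 - 2*(4 - 6))) = 379 - 58*(-153 + √(-120 - 2*(-2))) = 379 - 58*(-153 + √(-120 + 4)) = 379 - 58*(-153 + √(-116)) = 379 - 58*(-153 + 2*I*√29) = 379 + (8874 - 116*I*√29) = 9253 - 116*I*√29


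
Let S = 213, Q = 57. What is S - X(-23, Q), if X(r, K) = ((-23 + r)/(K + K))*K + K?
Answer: 179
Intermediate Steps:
X(r, K) = -23/2 + K + r/2 (X(r, K) = ((-23 + r)/((2*K)))*K + K = ((-23 + r)*(1/(2*K)))*K + K = ((-23 + r)/(2*K))*K + K = (-23/2 + r/2) + K = -23/2 + K + r/2)
S - X(-23, Q) = 213 - (-23/2 + 57 + (½)*(-23)) = 213 - (-23/2 + 57 - 23/2) = 213 - 1*34 = 213 - 34 = 179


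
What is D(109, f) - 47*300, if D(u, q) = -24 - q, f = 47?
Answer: -14171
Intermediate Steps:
D(109, f) - 47*300 = (-24 - 1*47) - 47*300 = (-24 - 47) - 1*14100 = -71 - 14100 = -14171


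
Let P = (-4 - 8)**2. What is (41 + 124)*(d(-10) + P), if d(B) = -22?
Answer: 20130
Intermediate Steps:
P = 144 (P = (-12)**2 = 144)
(41 + 124)*(d(-10) + P) = (41 + 124)*(-22 + 144) = 165*122 = 20130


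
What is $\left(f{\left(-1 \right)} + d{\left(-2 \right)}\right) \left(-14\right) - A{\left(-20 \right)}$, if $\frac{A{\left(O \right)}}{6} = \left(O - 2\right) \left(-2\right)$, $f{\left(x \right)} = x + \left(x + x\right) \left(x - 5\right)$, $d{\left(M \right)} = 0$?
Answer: $-418$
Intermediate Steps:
$f{\left(x \right)} = x + 2 x \left(-5 + x\right)$
$A{\left(O \right)} = 24 - 12 O$ ($A{\left(O \right)} = 6 \left(O - 2\right) \left(-2\right) = 6 \left(-2 + O\right) \left(-2\right) = 6 \left(4 - 2 O\right) = 24 - 12 O$)
$\left(f{\left(-1 \right)} + d{\left(-2 \right)}\right) \left(-14\right) - A{\left(-20 \right)} = \left(- (-9 + 2 \left(-1\right)) + 0\right) \left(-14\right) - \left(24 - -240\right) = \left(- (-9 - 2) + 0\right) \left(-14\right) - \left(24 + 240\right) = \left(\left(-1\right) \left(-11\right) + 0\right) \left(-14\right) - 264 = \left(11 + 0\right) \left(-14\right) - 264 = 11 \left(-14\right) - 264 = -154 - 264 = -418$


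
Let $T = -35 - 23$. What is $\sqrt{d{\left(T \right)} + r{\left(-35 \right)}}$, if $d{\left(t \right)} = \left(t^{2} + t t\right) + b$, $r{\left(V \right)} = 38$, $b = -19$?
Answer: $\sqrt{6747} \approx 82.14$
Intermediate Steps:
$T = -58$ ($T = -35 - 23 = -58$)
$d{\left(t \right)} = -19 + 2 t^{2}$ ($d{\left(t \right)} = \left(t^{2} + t t\right) - 19 = \left(t^{2} + t^{2}\right) - 19 = 2 t^{2} - 19 = -19 + 2 t^{2}$)
$\sqrt{d{\left(T \right)} + r{\left(-35 \right)}} = \sqrt{\left(-19 + 2 \left(-58\right)^{2}\right) + 38} = \sqrt{\left(-19 + 2 \cdot 3364\right) + 38} = \sqrt{\left(-19 + 6728\right) + 38} = \sqrt{6709 + 38} = \sqrt{6747}$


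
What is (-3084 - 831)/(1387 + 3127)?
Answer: -3915/4514 ≈ -0.86730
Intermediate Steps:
(-3084 - 831)/(1387 + 3127) = -3915/4514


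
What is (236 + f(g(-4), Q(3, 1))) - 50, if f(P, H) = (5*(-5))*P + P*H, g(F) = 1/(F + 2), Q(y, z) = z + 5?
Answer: 391/2 ≈ 195.50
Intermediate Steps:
Q(y, z) = 5 + z
g(F) = 1/(2 + F)
f(P, H) = -25*P + H*P
(236 + f(g(-4), Q(3, 1))) - 50 = (236 + (-25 + (5 + 1))/(2 - 4)) - 50 = (236 + (-25 + 6)/(-2)) - 50 = (236 - ½*(-19)) - 50 = (236 + 19/2) - 50 = 491/2 - 50 = 391/2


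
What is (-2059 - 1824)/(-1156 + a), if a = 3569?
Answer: -3883/2413 ≈ -1.6092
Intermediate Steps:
(-2059 - 1824)/(-1156 + a) = (-2059 - 1824)/(-1156 + 3569) = -3883/2413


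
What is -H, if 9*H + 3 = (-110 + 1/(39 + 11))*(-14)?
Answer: -12806/75 ≈ -170.75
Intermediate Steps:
H = 12806/75 (H = -1/3 + ((-110 + 1/(39 + 11))*(-14))/9 = -1/3 + ((-110 + 1/50)*(-14))/9 = -1/3 + (-5499/50*(-14))/9 = -1/3 + (1/9)*(38493/25) = -1/3 + 4277/25 = 12806/75 ≈ 170.75)
-H = -1*12806/75 = -12806/75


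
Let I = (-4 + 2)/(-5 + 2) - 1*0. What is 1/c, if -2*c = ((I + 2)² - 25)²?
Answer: -162/25921 ≈ -0.0062498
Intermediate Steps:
I = ⅔ (I = -2/(-3) + 0 = -2*(-⅓) + 0 = ⅔ + 0 = ⅔ ≈ 0.66667)
c = -25921/162 (c = -((⅔ + 2)² - 25)²/2 = -((8/3)² - 25)²/2 = -(64/9 - 25)²/2 = -(-161/9)²/2 = -½*25921/81 = -25921/162 ≈ -160.01)
1/c = 1/(-25921/162) = -162/25921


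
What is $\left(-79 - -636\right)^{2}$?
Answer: $310249$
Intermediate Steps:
$\left(-79 - -636\right)^{2} = \left(-79 + 636\right)^{2} = 557^{2} = 310249$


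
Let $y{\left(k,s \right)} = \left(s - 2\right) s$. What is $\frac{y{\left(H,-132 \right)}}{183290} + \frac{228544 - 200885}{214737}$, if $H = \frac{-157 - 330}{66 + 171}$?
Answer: $\frac{4433943083}{19679572365} \approx 0.22531$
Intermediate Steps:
$H = - \frac{487}{237} \approx -2.0549$
$y{\left(k,s \right)} = s \left(-2 + s\right)$ ($y{\left(k,s \right)} = \left(-2 + s\right) s = s \left(-2 + s\right)$)
$\frac{y{\left(H,-132 \right)}}{183290} + \frac{228544 - 200885}{214737} = \frac{\left(-132\right) \left(-2 - 132\right)}{183290} + \frac{228544 - 200885}{214737} = \left(-132\right) \left(-134\right) \frac{1}{183290} + 27659 \cdot \frac{1}{214737} = 17688 \cdot \frac{1}{183290} + \frac{27659}{214737} = \frac{8844}{91645} + \frac{27659}{214737} = \frac{4433943083}{19679572365}$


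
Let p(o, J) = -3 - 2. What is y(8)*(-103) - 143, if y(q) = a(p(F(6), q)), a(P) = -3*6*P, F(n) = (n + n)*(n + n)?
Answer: -9413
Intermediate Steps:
F(n) = 4*n² (F(n) = (2*n)*(2*n) = 4*n²)
p(o, J) = -5
a(P) = -18*P
y(q) = 90 (y(q) = -18*(-5) = 90)
y(8)*(-103) - 143 = 90*(-103) - 143 = -9270 - 143 = -9413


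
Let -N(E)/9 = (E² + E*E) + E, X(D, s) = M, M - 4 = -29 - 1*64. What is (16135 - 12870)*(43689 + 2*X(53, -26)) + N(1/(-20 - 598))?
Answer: 1507150769889/10609 ≈ 1.4206e+8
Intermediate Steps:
M = -89 (M = 4 + (-29 - 1*64) = 4 + (-29 - 64) = 4 - 93 = -89)
X(D, s) = -89
N(E) = -18*E² - 9*E (N(E) = -9*((E² + E*E) + E) = -9*((E² + E²) + E) = -9*(2*E² + E) = -9*(E + 2*E²) = -18*E² - 9*E)
(16135 - 12870)*(43689 + 2*X(53, -26)) + N(1/(-20 - 598)) = (16135 - 12870)*(43689 + 2*(-89)) - 9*(1 + 2/(-20 - 598))/(-20 - 598) = 3265*(43689 - 178) - 9*(1 + 2/(-618))/(-618) = 3265*43511 - 9*(-1/618)*(1 + 2*(-1/618)) = 142063415 - 9*(-1/618)*(1 - 1/309) = 142063415 - 9*(-1/618)*308/309 = 142063415 + 154/10609 = 1507150769889/10609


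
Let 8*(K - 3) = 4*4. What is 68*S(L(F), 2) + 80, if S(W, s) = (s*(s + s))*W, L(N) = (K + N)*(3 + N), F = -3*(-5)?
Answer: 195920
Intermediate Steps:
K = 5 (K = 3 + (4*4)/8 = 3 + (1/8)*16 = 3 + 2 = 5)
F = 15
L(N) = (3 + N)*(5 + N) (L(N) = (5 + N)*(3 + N) = (3 + N)*(5 + N))
S(W, s) = 2*W*s**2 (S(W, s) = (s*(2*s))*W = (2*s**2)*W = 2*W*s**2)
68*S(L(F), 2) + 80 = 68*(2*(15 + 15**2 + 8*15)*2**2) + 80 = 68*(2*(15 + 225 + 120)*4) + 80 = 68*(2*360*4) + 80 = 68*2880 + 80 = 195840 + 80 = 195920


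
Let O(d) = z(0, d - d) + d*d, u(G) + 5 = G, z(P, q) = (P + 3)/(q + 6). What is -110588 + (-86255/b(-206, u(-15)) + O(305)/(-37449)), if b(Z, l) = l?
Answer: -5306659817/49932 ≈ -1.0628e+5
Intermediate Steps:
z(P, q) = (3 + P)/(6 + q)
u(G) = -5 + G
O(d) = 1/2 + d**2 (O(d) = (3 + 0)/(6 + (d - d)) + d*d = 3/(6 + 0) + d**2 = 3/6 + d**2 = (1/6)*3 + d**2 = 1/2 + d**2)
-110588 + (-86255/b(-206, u(-15)) + O(305)/(-37449)) = -110588 + (-86255/(-5 - 15) + (1/2 + 305**2)/(-37449)) = -110588 + (-86255/(-20) + (1/2 + 93025)*(-1/37449)) = -110588 + (-86255*(-1/20) + (186051/2)*(-1/37449)) = -110588 + (17251/4 - 62017/24966) = -110588 + 215220199/49932 = -5306659817/49932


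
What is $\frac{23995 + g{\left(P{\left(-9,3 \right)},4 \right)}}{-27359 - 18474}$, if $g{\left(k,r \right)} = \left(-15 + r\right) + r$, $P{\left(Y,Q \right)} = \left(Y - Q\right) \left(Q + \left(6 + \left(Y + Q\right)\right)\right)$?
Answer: $- \frac{23988}{45833} \approx -0.52338$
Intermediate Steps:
$P{\left(Y,Q \right)} = \left(Y - Q\right) \left(6 + Y + 2 Q\right)$ ($P{\left(Y,Q \right)} = \left(Y - Q\right) \left(Q + \left(6 + \left(Q + Y\right)\right)\right) = \left(Y - Q\right) \left(Q + \left(6 + Q + Y\right)\right) = \left(Y - Q\right) \left(6 + Y + 2 Q\right)$)
$g{\left(k,r \right)} = -15 + 2 r$
$\frac{23995 + g{\left(P{\left(-9,3 \right)},4 \right)}}{-27359 - 18474} = \frac{23995 + \left(-15 + 2 \cdot 4\right)}{-27359 - 18474} = \frac{23995 + \left(-15 + 8\right)}{-45833} = \left(23995 - 7\right) \left(- \frac{1}{45833}\right) = 23988 \left(- \frac{1}{45833}\right) = - \frac{23988}{45833}$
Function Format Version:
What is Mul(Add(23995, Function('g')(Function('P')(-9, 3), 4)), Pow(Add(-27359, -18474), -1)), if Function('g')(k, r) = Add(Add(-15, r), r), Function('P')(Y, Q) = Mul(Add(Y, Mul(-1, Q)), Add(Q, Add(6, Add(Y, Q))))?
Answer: Rational(-23988, 45833) ≈ -0.52338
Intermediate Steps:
Function('P')(Y, Q) = Mul(Add(Y, Mul(-1, Q)), Add(6, Y, Mul(2, Q))) (Function('P')(Y, Q) = Mul(Add(Y, Mul(-1, Q)), Add(Q, Add(6, Add(Q, Y)))) = Mul(Add(Y, Mul(-1, Q)), Add(Q, Add(6, Q, Y))) = Mul(Add(Y, Mul(-1, Q)), Add(6, Y, Mul(2, Q))))
Function('g')(k, r) = Add(-15, Mul(2, r))
Mul(Add(23995, Function('g')(Function('P')(-9, 3), 4)), Pow(Add(-27359, -18474), -1)) = Mul(Add(23995, Add(-15, Mul(2, 4))), Pow(Add(-27359, -18474), -1)) = Mul(Add(23995, Add(-15, 8)), Pow(-45833, -1)) = Mul(Add(23995, -7), Rational(-1, 45833)) = Mul(23988, Rational(-1, 45833)) = Rational(-23988, 45833)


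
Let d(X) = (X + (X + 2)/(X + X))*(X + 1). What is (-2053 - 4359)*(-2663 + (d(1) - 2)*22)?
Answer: 16651964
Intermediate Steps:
d(X) = (1 + X)*(X + (2 + X)/(2*X)) (d(X) = (X + (2 + X)/((2*X)))*(1 + X) = (X + (2 + X)*(1/(2*X)))*(1 + X) = (X + (2 + X)/(2*X))*(1 + X) = (1 + X)*(X + (2 + X)/(2*X)))
(-2053 - 4359)*(-2663 + (d(1) - 2)*22) = (-2053 - 4359)*(-2663 + ((3/2 + 1/1 + 1² + (3/2)*1) - 2)*22) = -6412*(-2663 + ((3/2 + 1 + 1 + 3/2) - 2)*22) = -6412*(-2663 + (5 - 2)*22) = -6412*(-2663 + 3*22) = -6412*(-2663 + 66) = -6412*(-2597) = 16651964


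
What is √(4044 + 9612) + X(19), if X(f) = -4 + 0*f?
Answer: -4 + 2*√3414 ≈ 112.86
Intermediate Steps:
X(f) = -4 (X(f) = -4 + 0 = -4)
√(4044 + 9612) + X(19) = √(4044 + 9612) - 4 = √13656 - 4 = 2*√3414 - 4 = -4 + 2*√3414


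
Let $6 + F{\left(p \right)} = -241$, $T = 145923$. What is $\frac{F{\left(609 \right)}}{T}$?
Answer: $- \frac{247}{145923} \approx -0.0016927$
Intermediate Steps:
$F{\left(p \right)} = -247$ ($F{\left(p \right)} = -6 - 241 = -247$)
$\frac{F{\left(609 \right)}}{T} = - \frac{247}{145923}$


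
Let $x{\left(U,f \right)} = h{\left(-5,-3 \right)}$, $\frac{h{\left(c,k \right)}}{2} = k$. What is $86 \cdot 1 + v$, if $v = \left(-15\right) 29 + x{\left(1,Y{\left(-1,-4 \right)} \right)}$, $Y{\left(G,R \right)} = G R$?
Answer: $-355$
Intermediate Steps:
$h{\left(c,k \right)} = 2 k$
$x{\left(U,f \right)} = -6$ ($x{\left(U,f \right)} = 2 \left(-3\right) = -6$)
$v = -441$ ($v = \left(-15\right) 29 - 6 = -435 - 6 = -441$)
$86 \cdot 1 + v = 86 \cdot 1 - 441 = 86 - 441 = -355$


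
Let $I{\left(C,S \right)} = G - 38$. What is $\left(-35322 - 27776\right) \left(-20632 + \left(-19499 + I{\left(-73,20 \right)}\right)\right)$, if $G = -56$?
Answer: $2538117050$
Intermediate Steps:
$I{\left(C,S \right)} = -94$ ($I{\left(C,S \right)} = -56 - 38 = -94$)
$\left(-35322 - 27776\right) \left(-20632 + \left(-19499 + I{\left(-73,20 \right)}\right)\right) = \left(-35322 - 27776\right) \left(-20632 - 19593\right) = - 63098 \left(-20632 - 19593\right) = \left(-63098\right) \left(-40225\right) = 2538117050$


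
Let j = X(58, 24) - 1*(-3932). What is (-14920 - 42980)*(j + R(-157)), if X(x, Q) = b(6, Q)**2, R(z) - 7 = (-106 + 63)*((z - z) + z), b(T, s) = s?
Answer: -652301400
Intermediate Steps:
R(z) = 7 - 43*z (R(z) = 7 + (-106 + 63)*((z - z) + z) = 7 - 43*(0 + z) = 7 - 43*z)
X(x, Q) = Q**2
j = 4508 (j = 24**2 - 1*(-3932) = 576 + 3932 = 4508)
(-14920 - 42980)*(j + R(-157)) = (-14920 - 42980)*(4508 + (7 - 43*(-157))) = -57900*(4508 + (7 + 6751)) = -57900*(4508 + 6758) = -57900*11266 = -652301400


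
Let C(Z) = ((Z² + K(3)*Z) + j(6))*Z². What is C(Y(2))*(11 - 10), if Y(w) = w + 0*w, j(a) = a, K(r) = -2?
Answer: 24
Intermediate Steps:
Y(w) = w (Y(w) = w + 0 = w)
C(Z) = Z²*(6 + Z² - 2*Z) (C(Z) = ((Z² - 2*Z) + 6)*Z² = (6 + Z² - 2*Z)*Z² = Z²*(6 + Z² - 2*Z))
C(Y(2))*(11 - 10) = (2²*(6 + 2² - 2*2))*(11 - 10) = (4*(6 + 4 - 4))*1 = (4*6)*1 = 24*1 = 24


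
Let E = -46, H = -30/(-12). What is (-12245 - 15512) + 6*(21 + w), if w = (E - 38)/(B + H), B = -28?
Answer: -469391/17 ≈ -27611.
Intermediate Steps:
H = 5/2 (H = -30*(-1/12) = 5/2 ≈ 2.5000)
w = 56/17 (w = (-46 - 38)/(-28 + 5/2) = -84/(-51/2) = -84*(-2/51) = 56/17 ≈ 3.2941)
(-12245 - 15512) + 6*(21 + w) = (-12245 - 15512) + 6*(21 + 56/17) = -27757 + 6*(413/17) = -27757 + 2478/17 = -469391/17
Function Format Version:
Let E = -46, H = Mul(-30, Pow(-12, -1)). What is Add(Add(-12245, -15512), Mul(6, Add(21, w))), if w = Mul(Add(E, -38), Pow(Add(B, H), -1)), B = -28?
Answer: Rational(-469391, 17) ≈ -27611.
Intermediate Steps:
H = Rational(5, 2) (H = Mul(-30, Rational(-1, 12)) = Rational(5, 2) ≈ 2.5000)
w = Rational(56, 17) (w = Mul(Add(-46, -38), Pow(Add(-28, Rational(5, 2)), -1)) = Mul(-84, Pow(Rational(-51, 2), -1)) = Mul(-84, Rational(-2, 51)) = Rational(56, 17) ≈ 3.2941)
Add(Add(-12245, -15512), Mul(6, Add(21, w))) = Add(Add(-12245, -15512), Mul(6, Add(21, Rational(56, 17)))) = Add(-27757, Mul(6, Rational(413, 17))) = Add(-27757, Rational(2478, 17)) = Rational(-469391, 17)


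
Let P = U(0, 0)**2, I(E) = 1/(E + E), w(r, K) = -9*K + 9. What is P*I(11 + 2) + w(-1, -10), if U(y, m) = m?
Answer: 99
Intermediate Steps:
w(r, K) = 9 - 9*K
I(E) = 1/(2*E)
P = 0 (P = 0**2 = 0)
P*I(11 + 2) + w(-1, -10) = 0*(1/(2*(11 + 2))) + (9 - 9*(-10)) = 0*((1/2)/13) + (9 + 90) = 0*((1/2)*(1/13)) + 99 = 0*(1/26) + 99 = 0 + 99 = 99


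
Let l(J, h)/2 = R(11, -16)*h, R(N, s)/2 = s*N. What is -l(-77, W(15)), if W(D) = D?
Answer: 10560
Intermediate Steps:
R(N, s) = 2*N*s (R(N, s) = 2*(s*N) = 2*(N*s) = 2*N*s)
l(J, h) = -704*h (l(J, h) = 2*((2*11*(-16))*h) = 2*(-352*h) = -704*h)
-l(-77, W(15)) = -(-704)*15 = -1*(-10560) = 10560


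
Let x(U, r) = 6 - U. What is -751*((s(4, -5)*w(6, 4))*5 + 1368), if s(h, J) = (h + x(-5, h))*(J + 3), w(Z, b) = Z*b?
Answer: 1676232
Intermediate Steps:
s(h, J) = (3 + J)*(11 + h) (s(h, J) = (h + (6 - 1*(-5)))*(J + 3) = (h + (6 + 5))*(3 + J) = (h + 11)*(3 + J) = (11 + h)*(3 + J) = (3 + J)*(11 + h))
-751*((s(4, -5)*w(6, 4))*5 + 1368) = -751*(((33 + 3*4 + 11*(-5) - 5*4)*(6*4))*5 + 1368) = -751*(((33 + 12 - 55 - 20)*24)*5 + 1368) = -751*(-30*24*5 + 1368) = -751*(-720*5 + 1368) = -751*(-3600 + 1368) = -751*(-2232) = 1676232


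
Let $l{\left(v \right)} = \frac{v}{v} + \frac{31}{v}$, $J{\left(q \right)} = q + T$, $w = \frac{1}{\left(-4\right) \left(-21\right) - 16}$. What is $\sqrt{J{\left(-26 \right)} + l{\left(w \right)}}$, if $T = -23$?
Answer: $2 \sqrt{515} \approx 45.387$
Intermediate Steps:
$w = \frac{1}{68}$ ($w = \frac{1}{84 - 16} = \frac{1}{68} \approx 0.014706$)
$J{\left(q \right)} = -23 + q$ ($J{\left(q \right)} = q - 23 = -23 + q$)
$l{\left(v \right)} = 1 + \frac{31}{v}$
$\sqrt{J{\left(-26 \right)} + l{\left(w \right)}} = \sqrt{\left(-23 - 26\right) + \frac{1}{\frac{1}{68}} \left(31 + \frac{1}{68}\right)} = \sqrt{-49 + 68 \cdot \frac{2109}{68}} = \sqrt{-49 + 2109} = \sqrt{2060} = 2 \sqrt{515}$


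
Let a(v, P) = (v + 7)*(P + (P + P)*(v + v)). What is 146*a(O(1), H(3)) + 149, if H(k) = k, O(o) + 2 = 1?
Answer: -7735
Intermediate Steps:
O(o) = -1 (O(o) = -2 + 1 = -1)
a(v, P) = (7 + v)*(P + 4*P*v) (a(v, P) = (7 + v)*(P + (2*P)*(2*v)) = (7 + v)*(P + 4*P*v))
146*a(O(1), H(3)) + 149 = 146*(3*(7 + 4*(-1)² + 29*(-1))) + 149 = 146*(3*(7 + 4*1 - 29)) + 149 = 146*(3*(7 + 4 - 29)) + 149 = 146*(3*(-18)) + 149 = 146*(-54) + 149 = -7884 + 149 = -7735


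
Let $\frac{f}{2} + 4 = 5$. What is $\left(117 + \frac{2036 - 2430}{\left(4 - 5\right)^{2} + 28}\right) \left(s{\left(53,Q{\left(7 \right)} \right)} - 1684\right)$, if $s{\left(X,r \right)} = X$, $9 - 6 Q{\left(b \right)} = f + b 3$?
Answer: $- \frac{4891369}{29} \approx -1.6867 \cdot 10^{5}$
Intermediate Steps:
$f = 2$ ($f = -8 + 2 \cdot 5 = -8 + 10 = 2$)
$Q{\left(b \right)} = \frac{7}{6} - \frac{b}{2}$ ($Q{\left(b \right)} = \frac{3}{2} - \frac{2 + b 3}{6} = \frac{3}{2} - \frac{2 + 3 b}{6} = \frac{3}{2} - \left(\frac{1}{3} + \frac{b}{2}\right) = \frac{7}{6} - \frac{b}{2}$)
$\left(117 + \frac{2036 - 2430}{\left(4 - 5\right)^{2} + 28}\right) \left(s{\left(53,Q{\left(7 \right)} \right)} - 1684\right) = \left(117 + \frac{2036 - 2430}{\left(4 - 5\right)^{2} + 28}\right) \left(53 - 1684\right) = \left(117 - \frac{394}{\left(-1\right)^{2} + 28}\right) \left(-1631\right) = \left(117 - \frac{394}{1 + 28}\right) \left(-1631\right) = \left(117 - \frac{394}{29}\right) \left(-1631\right) = \frac{2999}{29} \left(-1631\right) = - \frac{4891369}{29}$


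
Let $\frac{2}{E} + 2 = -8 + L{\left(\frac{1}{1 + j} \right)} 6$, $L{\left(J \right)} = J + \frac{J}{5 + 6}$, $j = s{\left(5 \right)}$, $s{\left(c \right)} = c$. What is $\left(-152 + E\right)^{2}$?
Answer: $\frac{55636681}{2401} \approx 23172.0$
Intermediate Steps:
$j = 5$
$L{\left(J \right)} = \frac{12 J}{11}$ ($L{\left(J \right)} = J + \frac{J}{11} = \frac{12 J}{11}$)
$E = - \frac{11}{49}$ ($E = \frac{2}{-2 - \left(8 - \frac{12}{11 \left(1 + 5\right)} 6\right)} = \frac{2}{-2 - \left(8 - \frac{12}{11 \cdot 6} \cdot 6\right)} = \frac{2}{-2 - \left(8 - \frac{12}{11} \cdot \frac{1}{6} \cdot 6\right)} = \frac{2}{-2 + \left(-8 + \frac{2}{11} \cdot 6\right)} = \frac{2}{-2 + \left(-8 + \frac{12}{11}\right)} = \frac{2}{-2 - \frac{76}{11}} = \frac{2}{- \frac{98}{11}} = 2 \left(- \frac{11}{98}\right) = - \frac{11}{49} \approx -0.22449$)
$\left(-152 + E\right)^{2} = \left(-152 - \frac{11}{49}\right)^{2} = \left(- \frac{7459}{49}\right)^{2} = \frac{55636681}{2401}$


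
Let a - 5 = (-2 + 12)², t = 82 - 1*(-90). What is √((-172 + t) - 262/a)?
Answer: I*√27510/105 ≈ 1.5796*I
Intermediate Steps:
t = 172 (t = 82 + 90 = 172)
a = 105 (a = 5 + (-2 + 12)² = 5 + 10² = 5 + 100 = 105)
√((-172 + t) - 262/a) = √((-172 + 172) - 262/105) = √(0 - 262*1/105) = √(0 - 262/105) = √(-262/105) = I*√27510/105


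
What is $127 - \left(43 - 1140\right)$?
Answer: $1224$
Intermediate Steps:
$127 - \left(43 - 1140\right) = 127 - -1097 = 127 + 1097 = 1224$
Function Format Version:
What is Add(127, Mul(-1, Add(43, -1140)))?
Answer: 1224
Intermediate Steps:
Add(127, Mul(-1, Add(43, -1140))) = Add(127, Mul(-1, -1097)) = Add(127, 1097) = 1224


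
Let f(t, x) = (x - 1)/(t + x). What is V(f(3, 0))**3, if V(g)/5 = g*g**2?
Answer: -125/19683 ≈ -0.0063507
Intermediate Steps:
f(t, x) = (-1 + x)/(t + x)
V(g) = 5*g**3 (V(g) = 5*(g*g**2) = 5*g**3)
V(f(3, 0))**3 = (5*((-1 + 0)/(3 + 0))**3)**3 = (5*(-1/3)**3)**3 = (5*(-1/27))**3 = (-5/27)**3 = -125/19683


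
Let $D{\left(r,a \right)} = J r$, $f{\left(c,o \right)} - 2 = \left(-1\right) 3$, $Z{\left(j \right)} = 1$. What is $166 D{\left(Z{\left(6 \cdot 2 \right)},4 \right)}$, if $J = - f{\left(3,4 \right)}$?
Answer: $166$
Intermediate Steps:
$f{\left(c,o \right)} = -1$ ($f{\left(c,o \right)} = 2 - 3 = -1$)
$J = 1$ ($J = \left(-1\right) \left(-1\right) = 1$)
$D{\left(r,a \right)} = r$ ($D{\left(r,a \right)} = 1 r = r$)
$166 D{\left(Z{\left(6 \cdot 2 \right)},4 \right)} = 166 \cdot 1 = 166$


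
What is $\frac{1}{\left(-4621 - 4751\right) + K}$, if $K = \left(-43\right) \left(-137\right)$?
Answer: $- \frac{1}{3481} \approx -0.00028727$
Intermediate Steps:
$K = 5891$
$\frac{1}{\left(-4621 - 4751\right) + K} = \frac{1}{\left(-4621 - 4751\right) + 5891} = \frac{1}{-9372 + 5891} = \frac{1}{-3481} = - \frac{1}{3481}$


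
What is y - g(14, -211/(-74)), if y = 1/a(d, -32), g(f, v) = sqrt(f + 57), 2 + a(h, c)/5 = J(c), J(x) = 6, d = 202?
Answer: 1/20 - sqrt(71) ≈ -8.3761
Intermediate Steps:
a(h, c) = 20 (a(h, c) = -10 + 5*6 = -10 + 30 = 20)
g(f, v) = sqrt(57 + f)
y = 1/20 ≈ 0.050000
y - g(14, -211/(-74)) = 1/20 - sqrt(57 + 14) = 1/20 - sqrt(71)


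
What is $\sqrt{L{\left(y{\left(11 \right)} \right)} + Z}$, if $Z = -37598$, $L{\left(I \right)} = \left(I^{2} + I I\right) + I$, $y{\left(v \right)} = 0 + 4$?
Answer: $i \sqrt{37562} \approx 193.81 i$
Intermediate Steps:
$y{\left(v \right)} = 4$
$L{\left(I \right)} = I + 2 I^{2}$ ($L{\left(I \right)} = \left(I^{2} + I^{2}\right) + I = 2 I^{2} + I = I + 2 I^{2}$)
$\sqrt{L{\left(y{\left(11 \right)} \right)} + Z} = \sqrt{4 \left(1 + 2 \cdot 4\right) - 37598} = \sqrt{4 \left(1 + 8\right) - 37598} = \sqrt{4 \cdot 9 - 37598} = \sqrt{36 - 37598} = \sqrt{-37562} = i \sqrt{37562}$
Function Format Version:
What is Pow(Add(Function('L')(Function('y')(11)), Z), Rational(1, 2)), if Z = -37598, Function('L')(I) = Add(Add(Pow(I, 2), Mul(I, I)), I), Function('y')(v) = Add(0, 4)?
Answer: Mul(I, Pow(37562, Rational(1, 2))) ≈ Mul(193.81, I)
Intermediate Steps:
Function('y')(v) = 4
Function('L')(I) = Add(I, Mul(2, Pow(I, 2))) (Function('L')(I) = Add(Add(Pow(I, 2), Pow(I, 2)), I) = Add(Mul(2, Pow(I, 2)), I) = Add(I, Mul(2, Pow(I, 2))))
Pow(Add(Function('L')(Function('y')(11)), Z), Rational(1, 2)) = Pow(Add(Mul(4, Add(1, Mul(2, 4))), -37598), Rational(1, 2)) = Pow(Add(Mul(4, Add(1, 8)), -37598), Rational(1, 2)) = Pow(Add(Mul(4, 9), -37598), Rational(1, 2)) = Pow(Add(36, -37598), Rational(1, 2)) = Pow(-37562, Rational(1, 2)) = Mul(I, Pow(37562, Rational(1, 2)))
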